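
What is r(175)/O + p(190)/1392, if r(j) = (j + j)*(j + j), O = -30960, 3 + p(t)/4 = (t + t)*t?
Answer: 2283947/11223 ≈ 203.51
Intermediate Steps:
p(t) = -12 + 8*t² (p(t) = -12 + 4*((t + t)*t) = -12 + 4*((2*t)*t) = -12 + 4*(2*t²) = -12 + 8*t²)
r(j) = 4*j² (r(j) = (2*j)*(2*j) = 4*j²)
r(175)/O + p(190)/1392 = (4*175²)/(-30960) + (-12 + 8*190²)/1392 = (4*30625)*(-1/30960) + (-12 + 8*36100)*(1/1392) = 122500*(-1/30960) + (-12 + 288800)*(1/1392) = -6125/1548 + 288788*(1/1392) = -6125/1548 + 72197/348 = 2283947/11223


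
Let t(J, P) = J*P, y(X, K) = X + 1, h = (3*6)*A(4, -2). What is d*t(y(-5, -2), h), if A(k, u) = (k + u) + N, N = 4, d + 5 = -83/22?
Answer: 41688/11 ≈ 3789.8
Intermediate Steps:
d = -193/22 (d = -5 - 83/22 = -193/22 ≈ -8.7727)
A(k, u) = 4 + k + u (A(k, u) = (k + u) + 4 = 4 + k + u)
h = 108 (h = (3*6)*(4 + 4 - 2) = 18*6 = 108)
y(X, K) = 1 + X
d*t(y(-5, -2), h) = -193*(1 - 5)*108/22 = -(-386)*108/11 = -193/22*(-432) = 41688/11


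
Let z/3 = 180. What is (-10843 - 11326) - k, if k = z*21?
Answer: -33509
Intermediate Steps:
z = 540 (z = 3*180 = 540)
k = 11340 (k = 540*21 = 11340)
(-10843 - 11326) - k = (-10843 - 11326) - 1*11340 = -22169 - 11340 = -33509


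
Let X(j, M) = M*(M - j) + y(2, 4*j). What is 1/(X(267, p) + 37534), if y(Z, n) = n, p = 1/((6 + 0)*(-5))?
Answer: 900/34749811 ≈ 2.5899e-5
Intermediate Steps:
p = -1/30 (p = 1/(6*(-5)) = 1/(-30) = -1/30 ≈ -0.033333)
X(j, M) = 4*j + M*(M - j) (X(j, M) = M*(M - j) + 4*j = 4*j + M*(M - j))
1/(X(267, p) + 37534) = 1/(((-1/30)² + 4*267 - 1*(-1/30)*267) + 37534) = 1/((1/900 + 1068 + 89/10) + 37534) = 1/(969211/900 + 37534) = 1/(34749811/900) = 900/34749811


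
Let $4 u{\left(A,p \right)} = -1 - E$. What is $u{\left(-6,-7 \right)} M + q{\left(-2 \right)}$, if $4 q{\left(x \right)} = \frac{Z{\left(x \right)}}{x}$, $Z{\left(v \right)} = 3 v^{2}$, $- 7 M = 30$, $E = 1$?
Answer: $\frac{9}{14} \approx 0.64286$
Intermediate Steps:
$M = - \frac{30}{7}$ ($M = \left(- \frac{1}{7}\right) 30 = - \frac{30}{7} \approx -4.2857$)
$u{\left(A,p \right)} = - \frac{1}{2}$ ($u{\left(A,p \right)} = \frac{-1 - 1}{4} = \frac{1}{4} \left(-2\right) = - \frac{1}{2}$)
$q{\left(x \right)} = \frac{3 x}{4}$ ($q{\left(x \right)} = \frac{3 x^{2} \frac{1}{x}}{4} = \frac{3 x}{4}$)
$u{\left(-6,-7 \right)} M + q{\left(-2 \right)} = \left(- \frac{1}{2}\right) \left(- \frac{30}{7}\right) + \frac{3}{4} \left(-2\right) = \frac{15}{7} - \frac{3}{2} = \frac{9}{14}$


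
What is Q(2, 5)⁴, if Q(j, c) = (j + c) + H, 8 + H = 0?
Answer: 1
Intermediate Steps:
H = -8 (H = -8 + 0 = -8)
Q(j, c) = -8 + c + j (Q(j, c) = (j + c) - 8 = (c + j) - 8 = -8 + c + j)
Q(2, 5)⁴ = (-8 + 5 + 2)⁴ = (-1)⁴ = 1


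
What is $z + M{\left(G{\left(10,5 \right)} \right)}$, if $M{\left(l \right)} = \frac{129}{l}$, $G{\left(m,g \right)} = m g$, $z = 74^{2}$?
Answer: $\frac{273929}{50} \approx 5478.6$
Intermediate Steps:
$z = 5476$
$G{\left(m,g \right)} = g m$
$z + M{\left(G{\left(10,5 \right)} \right)} = 5476 + \frac{129}{5 \cdot 10} = 5476 + \frac{129}{50} = \frac{273929}{50}$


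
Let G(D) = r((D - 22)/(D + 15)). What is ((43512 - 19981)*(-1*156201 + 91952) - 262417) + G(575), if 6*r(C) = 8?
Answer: -4536316904/3 ≈ -1.5121e+9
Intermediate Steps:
r(C) = 4/3 (r(C) = (1/6)*8 = 4/3)
G(D) = 4/3
((43512 - 19981)*(-1*156201 + 91952) - 262417) + G(575) = ((43512 - 19981)*(-1*156201 + 91952) - 262417) + 4/3 = (23531*(-156201 + 91952) - 262417) + 4/3 = (23531*(-64249) - 262417) + 4/3 = (-1511843219 - 262417) + 4/3 = -1512105636 + 4/3 = -4536316904/3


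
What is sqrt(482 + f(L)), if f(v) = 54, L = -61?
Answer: 2*sqrt(134) ≈ 23.152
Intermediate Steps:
sqrt(482 + f(L)) = sqrt(482 + 54) = sqrt(536) = 2*sqrt(134)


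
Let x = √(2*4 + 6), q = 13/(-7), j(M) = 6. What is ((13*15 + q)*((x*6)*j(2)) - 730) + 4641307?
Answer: 4640577 + 48672*√14/7 ≈ 4.6666e+6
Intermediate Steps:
q = -13/7 (q = 13*(-⅐) = -13/7 ≈ -1.8571)
x = √14 (x = √(8 + 6) = √14 ≈ 3.7417)
((13*15 + q)*((x*6)*j(2)) - 730) + 4641307 = ((13*15 - 13/7)*((√14*6)*6) - 730) + 4641307 = ((195 - 13/7)*((6*√14)*6) - 730) + 4641307 = (1352*(36*√14)/7 - 730) + 4641307 = (48672*√14/7 - 730) + 4641307 = (-730 + 48672*√14/7) + 4641307 = 4640577 + 48672*√14/7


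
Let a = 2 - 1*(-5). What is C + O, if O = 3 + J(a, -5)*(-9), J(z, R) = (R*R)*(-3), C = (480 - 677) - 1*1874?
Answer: -1393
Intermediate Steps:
a = 7 (a = 2 + 5 = 7)
C = -2071 (C = -197 - 1874 = -2071)
J(z, R) = -3*R**2 (J(z, R) = R**2*(-3) = -3*R**2)
O = 678 (O = 3 - 3*(-5)**2*(-9) = 3 - 3*25*(-9) = 3 - 75*(-9) = 3 + 675 = 678)
C + O = -2071 + 678 = -1393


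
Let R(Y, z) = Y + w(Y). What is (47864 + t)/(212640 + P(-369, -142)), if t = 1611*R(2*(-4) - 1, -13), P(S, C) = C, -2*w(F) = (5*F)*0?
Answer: 33365/212498 ≈ 0.15701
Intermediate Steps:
w(F) = 0 (w(F) = -5*F*0/2 = -½*0 = 0)
R(Y, z) = Y (R(Y, z) = Y + 0 = Y)
t = -14499 (t = 1611*(2*(-4) - 1) = 1611*(-8 - 1) = 1611*(-9) = -14499)
(47864 + t)/(212640 + P(-369, -142)) = (47864 - 14499)/(212640 - 142) = 33365/212498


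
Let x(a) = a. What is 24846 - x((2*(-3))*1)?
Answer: 24852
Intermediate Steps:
24846 - x((2*(-3))*1) = 24846 - 2*(-3) = 24846 - (-6) = 24846 - 1*(-6) = 24846 + 6 = 24852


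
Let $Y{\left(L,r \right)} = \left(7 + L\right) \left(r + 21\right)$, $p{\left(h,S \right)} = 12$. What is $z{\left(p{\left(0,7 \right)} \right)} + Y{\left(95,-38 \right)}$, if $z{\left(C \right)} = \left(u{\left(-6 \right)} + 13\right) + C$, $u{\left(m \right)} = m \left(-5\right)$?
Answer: $-1679$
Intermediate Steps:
$u{\left(m \right)} = - 5 m$
$Y{\left(L,r \right)} = \left(7 + L\right) \left(21 + r\right)$
$z{\left(C \right)} = 43 + C$ ($z{\left(C \right)} = \left(\left(-5\right) \left(-6\right) + 13\right) + C = \left(30 + 13\right) + C = 43 + C$)
$z{\left(p{\left(0,7 \right)} \right)} + Y{\left(95,-38 \right)} = \left(43 + 12\right) + \left(147 + 7 \left(-38\right) + 21 \cdot 95 + 95 \left(-38\right)\right) = 55 + \left(147 - 266 + 1995 - 3610\right) = 55 - 1734 = -1679$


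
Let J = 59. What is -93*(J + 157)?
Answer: -20088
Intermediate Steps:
-93*(J + 157) = -93*(59 + 157) = -93*216 = -20088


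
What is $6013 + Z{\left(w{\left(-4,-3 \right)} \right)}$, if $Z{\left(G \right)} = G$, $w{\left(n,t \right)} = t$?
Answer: $6010$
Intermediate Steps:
$6013 + Z{\left(w{\left(-4,-3 \right)} \right)} = 6013 - 3 = 6010$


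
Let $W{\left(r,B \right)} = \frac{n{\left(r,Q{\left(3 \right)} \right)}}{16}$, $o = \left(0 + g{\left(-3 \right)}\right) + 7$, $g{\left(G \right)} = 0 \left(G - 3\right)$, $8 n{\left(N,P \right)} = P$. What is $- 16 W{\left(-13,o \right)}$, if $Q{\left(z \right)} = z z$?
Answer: $- \frac{9}{8} \approx -1.125$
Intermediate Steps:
$Q{\left(z \right)} = z^{2}$
$n{\left(N,P \right)} = \frac{P}{8}$
$g{\left(G \right)} = 0$ ($g{\left(G \right)} = 0 \left(-3 + G\right) = 0$)
$o = 7$ ($o = \left(0 + 0\right) + 7 = 0 + 7 = 7$)
$W{\left(r,B \right)} = \frac{9}{128}$ ($W{\left(r,B \right)} = \frac{\frac{1}{8} \cdot 3^{2}}{16} = \frac{1}{8} \cdot 9 \cdot \frac{1}{16} = \frac{9}{8} \cdot \frac{1}{16} = \frac{9}{128}$)
$- 16 W{\left(-13,o \right)} = \left(-16\right) \frac{9}{128} = - \frac{9}{8}$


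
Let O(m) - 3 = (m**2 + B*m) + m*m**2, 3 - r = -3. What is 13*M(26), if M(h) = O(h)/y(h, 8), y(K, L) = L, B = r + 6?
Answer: 241371/8 ≈ 30171.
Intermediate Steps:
r = 6 (r = 3 - 1*(-3) = 3 + 3 = 6)
B = 12 (B = 6 + 6 = 12)
O(m) = 3 + m**2 + m**3 + 12*m (O(m) = 3 + ((m**2 + 12*m) + m*m**2) = 3 + ((m**2 + 12*m) + m**3) = 3 + (m**2 + m**3 + 12*m) = 3 + m**2 + m**3 + 12*m)
M(h) = 3/8 + h**2/8 + h**3/8 + 3*h/2 (M(h) = (3 + h**2 + h**3 + 12*h)/8 = (3 + h**2 + h**3 + 12*h)*(1/8) = 3/8 + h**2/8 + h**3/8 + 3*h/2)
13*M(26) = 13*(3/8 + (1/8)*26**2 + (1/8)*26**3 + (3/2)*26) = 13*(3/8 + (1/8)*676 + (1/8)*17576 + 39) = 13*(3/8 + 169/2 + 2197 + 39) = 13*(18567/8) = 241371/8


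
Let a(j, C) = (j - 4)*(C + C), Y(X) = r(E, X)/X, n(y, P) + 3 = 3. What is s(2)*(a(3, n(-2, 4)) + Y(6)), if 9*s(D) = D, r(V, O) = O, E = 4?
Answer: 2/9 ≈ 0.22222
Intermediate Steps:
n(y, P) = 0 (n(y, P) = -3 + 3 = 0)
s(D) = D/9
Y(X) = 1 (Y(X) = X/X = 1)
a(j, C) = 2*C*(-4 + j) (a(j, C) = (-4 + j)*(2*C) = 2*C*(-4 + j))
s(2)*(a(3, n(-2, 4)) + Y(6)) = ((⅑)*2)*(2*0*(-4 + 3) + 1) = 2*(2*0*(-1) + 1)/9 = 2*(0 + 1)/9 = (2/9)*1 = 2/9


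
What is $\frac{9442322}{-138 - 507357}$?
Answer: $- \frac{9442322}{507495} \approx -18.606$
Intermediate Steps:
$\frac{9442322}{-138 - 507357} = \frac{9442322}{-507495} = 9442322 \left(- \frac{1}{507495}\right) = - \frac{9442322}{507495}$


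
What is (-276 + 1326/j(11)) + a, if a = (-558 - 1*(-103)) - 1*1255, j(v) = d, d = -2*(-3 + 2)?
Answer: -1323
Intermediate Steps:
d = 2 (d = -2*(-1) = 2)
j(v) = 2
a = -1710 (a = (-558 + 103) - 1255 = -455 - 1255 = -1710)
(-276 + 1326/j(11)) + a = (-276 + 1326/2) - 1710 = (-276 + 1326*(½)) - 1710 = (-276 + 663) - 1710 = 387 - 1710 = -1323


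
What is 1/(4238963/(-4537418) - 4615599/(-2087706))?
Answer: 789399565259/1007766124542 ≈ 0.78332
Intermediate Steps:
1/(4238963/(-4537418) - 4615599/(-2087706)) = 1/(4238963*(-1/4537418) - 4615599*(-1/2087706)) = 1/(-4238963/4537418 + 1538533/695902) = 1/(1007766124542/789399565259) = 789399565259/1007766124542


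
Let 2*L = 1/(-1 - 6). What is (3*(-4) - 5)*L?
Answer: 17/14 ≈ 1.2143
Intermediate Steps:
L = -1/14 (L = 1/(2*(-1 - 6)) = (½)/(-7) = (½)*(-⅐) = -1/14 ≈ -0.071429)
(3*(-4) - 5)*L = (3*(-4) - 5)*(-1/14) = (-12 - 5)*(-1/14) = -17*(-1/14) = 17/14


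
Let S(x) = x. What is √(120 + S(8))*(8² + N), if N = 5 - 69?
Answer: 0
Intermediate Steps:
N = -64
√(120 + S(8))*(8² + N) = √(120 + 8)*(8² - 64) = √128*(64 - 64) = (8*√2)*0 = 0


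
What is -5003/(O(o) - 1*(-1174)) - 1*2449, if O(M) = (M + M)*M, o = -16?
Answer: -4134017/1686 ≈ -2452.0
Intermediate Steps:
O(M) = 2*M² (O(M) = (2*M)*M = 2*M²)
-5003/(O(o) - 1*(-1174)) - 1*2449 = -5003/(2*(-16)² - 1*(-1174)) - 1*2449 = -5003/(2*256 + 1174) - 2449 = -5003/(512 + 1174) - 2449 = -5003/1686 - 2449 = -4134017/1686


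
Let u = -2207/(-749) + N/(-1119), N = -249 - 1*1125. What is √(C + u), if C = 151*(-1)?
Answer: I*√11459953463098/279377 ≈ 12.117*I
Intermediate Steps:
N = -1374 (N = -249 - 1125 = -1374)
u = 1166253/279377 (u = -2207/(-749) - 1374/(-1119) = -2207*(-1/749) - 1374*(-1/1119) = 2207/749 + 458/373 = 1166253/279377 ≈ 4.1745)
C = -151
√(C + u) = √(-151 + 1166253/279377) = √(-41019674/279377) = I*√11459953463098/279377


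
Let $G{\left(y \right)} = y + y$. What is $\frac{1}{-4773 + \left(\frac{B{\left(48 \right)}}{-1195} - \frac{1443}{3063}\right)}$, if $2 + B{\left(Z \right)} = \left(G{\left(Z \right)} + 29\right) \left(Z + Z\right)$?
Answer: $- \frac{1220095}{5836338188} \approx -0.00020905$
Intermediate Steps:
$G{\left(y \right)} = 2 y$
$B{\left(Z \right)} = -2 + 2 Z \left(29 + 2 Z\right)$ ($B{\left(Z \right)} = -2 + \left(2 Z + 29\right) \left(Z + Z\right) = -2 + \left(29 + 2 Z\right) 2 Z = -2 + 2 Z \left(29 + 2 Z\right)$)
$\frac{1}{-4773 + \left(\frac{B{\left(48 \right)}}{-1195} - \frac{1443}{3063}\right)} = \frac{1}{-4773 + \left(\frac{-2 + 4 \cdot 48^{2} + 58 \cdot 48}{-1195} - \frac{1443}{3063}\right)} = \frac{1}{-4773 + \left(\left(-2 + 4 \cdot 2304 + 2784\right) \left(- \frac{1}{1195}\right) - \frac{481}{1021}\right)} = \frac{1}{-4773 + \left(\left(-2 + 9216 + 2784\right) \left(- \frac{1}{1195}\right) - \frac{481}{1021}\right)} = \frac{1}{-4773 + \left(11998 \left(- \frac{1}{1195}\right) - \frac{481}{1021}\right)} = \frac{1}{-4773 - \frac{12824753}{1220095}} = \frac{1}{- \frac{5836338188}{1220095}} = - \frac{1220095}{5836338188}$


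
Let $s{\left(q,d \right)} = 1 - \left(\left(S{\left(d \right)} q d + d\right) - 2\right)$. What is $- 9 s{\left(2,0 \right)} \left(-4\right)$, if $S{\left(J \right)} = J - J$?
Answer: $108$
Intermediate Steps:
$S{\left(J \right)} = 0$
$s{\left(q,d \right)} = 3 - d$ ($s{\left(q,d \right)} = 1 - \left(\left(0 q d + d\right) - 2\right) = 1 - \left(\left(0 d + d\right) - 2\right) = 1 - \left(\left(0 + d\right) - 2\right) = 1 - \left(d - 2\right) = 1 - \left(-2 + d\right) = 3 - d$)
$- 9 s{\left(2,0 \right)} \left(-4\right) = - 9 \left(3 - 0\right) \left(-4\right) = - 9 \left(3 + 0\right) \left(-4\right) = \left(-9\right) 3 \left(-4\right) = \left(-27\right) \left(-4\right) = 108$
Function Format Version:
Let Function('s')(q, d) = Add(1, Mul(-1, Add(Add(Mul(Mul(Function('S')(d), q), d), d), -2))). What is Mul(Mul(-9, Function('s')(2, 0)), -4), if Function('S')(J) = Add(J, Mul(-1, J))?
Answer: 108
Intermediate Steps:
Function('S')(J) = 0
Function('s')(q, d) = Add(3, Mul(-1, d)) (Function('s')(q, d) = Add(1, Mul(-1, Add(Add(Mul(Mul(0, q), d), d), -2))) = Add(1, Mul(-1, Add(Add(Mul(0, d), d), -2))) = Add(1, Mul(-1, Add(Add(0, d), -2))) = Add(1, Mul(-1, Add(d, -2))) = Add(1, Mul(-1, Add(-2, d))) = Add(1, Add(2, Mul(-1, d))) = Add(3, Mul(-1, d)))
Mul(Mul(-9, Function('s')(2, 0)), -4) = Mul(Mul(-9, Add(3, Mul(-1, 0))), -4) = Mul(Mul(-9, Add(3, 0)), -4) = Mul(Mul(-9, 3), -4) = Mul(-27, -4) = 108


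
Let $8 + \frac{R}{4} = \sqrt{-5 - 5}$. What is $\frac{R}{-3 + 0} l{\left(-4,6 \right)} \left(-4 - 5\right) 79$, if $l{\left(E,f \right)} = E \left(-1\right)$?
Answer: $-30336 + 3792 i \sqrt{10} \approx -30336.0 + 11991.0 i$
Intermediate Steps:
$l{\left(E,f \right)} = - E$
$R = -32 + 4 i \sqrt{10}$ ($R = -32 + 4 \sqrt{-5 - 5} = -32 + 4 \sqrt{-10} = -32 + 4 i \sqrt{10} \approx -32.0 + 12.649 i$)
$\frac{R}{-3 + 0} l{\left(-4,6 \right)} \left(-4 - 5\right) 79 = \frac{-32 + 4 i \sqrt{10}}{-3 + 0} \left(-1\right) \left(-4\right) \left(-4 - 5\right) 79 = \frac{-32 + 4 i \sqrt{10}}{-3} \cdot 4 \left(-9\right) 79 = \left(-32 + 4 i \sqrt{10}\right) \left(- \frac{1}{3}\right) \left(-36\right) 79 = \left(\frac{32}{3} - \frac{4 i \sqrt{10}}{3}\right) \left(-36\right) 79 = \left(-384 + 48 i \sqrt{10}\right) 79 = -30336 + 3792 i \sqrt{10}$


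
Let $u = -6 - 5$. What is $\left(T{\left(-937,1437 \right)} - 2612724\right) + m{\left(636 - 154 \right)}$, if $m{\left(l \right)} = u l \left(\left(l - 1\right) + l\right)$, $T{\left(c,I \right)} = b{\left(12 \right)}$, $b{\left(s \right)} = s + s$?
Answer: $-7718526$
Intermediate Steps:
$b{\left(s \right)} = 2 s$
$u = -11$ ($u = -6 - 5 = -11$)
$T{\left(c,I \right)} = 24$ ($T{\left(c,I \right)} = 2 \cdot 12 = 24$)
$m{\left(l \right)} = - 11 l \left(-1 + 2 l\right)$ ($m{\left(l \right)} = - 11 l \left(\left(l - 1\right) + l\right) = - 11 l \left(\left(-1 + l\right) + l\right) = - 11 l \left(-1 + 2 l\right)$)
$\left(T{\left(-937,1437 \right)} - 2612724\right) + m{\left(636 - 154 \right)} = \left(24 - 2612724\right) + 11 \left(636 - 154\right) \left(1 - 2 \left(636 - 154\right)\right) = -2612700 + 11 \left(636 - 154\right) \left(1 - 2 \left(636 - 154\right)\right) = -2612700 + 11 \cdot 482 \left(1 - 964\right) = -2612700 + 11 \cdot 482 \left(-963\right) = -2612700 - 5105826 = -7718526$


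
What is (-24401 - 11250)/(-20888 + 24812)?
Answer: -35651/3924 ≈ -9.0854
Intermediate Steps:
(-24401 - 11250)/(-20888 + 24812) = -35651/3924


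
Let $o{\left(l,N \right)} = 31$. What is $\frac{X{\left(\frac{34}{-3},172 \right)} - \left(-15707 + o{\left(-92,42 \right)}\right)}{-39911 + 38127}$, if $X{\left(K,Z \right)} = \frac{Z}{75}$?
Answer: $- \frac{146984}{16725} \approx -8.7883$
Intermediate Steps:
$X{\left(K,Z \right)} = \frac{Z}{75}$ ($X{\left(K,Z \right)} = Z \frac{1}{75} = \frac{Z}{75}$)
$\frac{X{\left(\frac{34}{-3},172 \right)} - \left(-15707 + o{\left(-92,42 \right)}\right)}{-39911 + 38127} = \frac{\frac{1}{75} \cdot 172 + \left(15707 - 31\right)}{-39911 + 38127} = \frac{\frac{172}{75} + \left(15707 - 31\right)}{-1784} = \left(\frac{172}{75} + 15676\right) \left(- \frac{1}{1784}\right) = \frac{1175872}{75} \left(- \frac{1}{1784}\right) = - \frac{146984}{16725}$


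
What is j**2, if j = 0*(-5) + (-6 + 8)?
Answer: 4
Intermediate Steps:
j = 2 (j = 0 + 2 = 2)
j**2 = 2**2 = 4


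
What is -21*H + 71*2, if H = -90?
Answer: 2032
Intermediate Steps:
-21*H + 71*2 = -21*(-90) + 71*2 = 1890 + 142 = 2032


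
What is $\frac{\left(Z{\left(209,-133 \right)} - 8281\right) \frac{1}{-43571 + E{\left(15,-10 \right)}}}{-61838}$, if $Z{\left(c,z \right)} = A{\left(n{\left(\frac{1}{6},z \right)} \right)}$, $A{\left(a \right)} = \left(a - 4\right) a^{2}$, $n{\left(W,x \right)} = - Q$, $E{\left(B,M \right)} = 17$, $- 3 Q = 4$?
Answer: $- \frac{223715}{72718890804} \approx -3.0764 \cdot 10^{-6}$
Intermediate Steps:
$Q = - \frac{4}{3}$ ($Q = \left(- \frac{1}{3}\right) 4 = - \frac{4}{3} \approx -1.3333$)
$n{\left(W,x \right)} = \frac{4}{3}$ ($n{\left(W,x \right)} = \left(-1\right) \left(- \frac{4}{3}\right) = \frac{4}{3}$)
$A{\left(a \right)} = a^{2} \left(-4 + a\right)$ ($A{\left(a \right)} = \left(-4 + a\right) a^{2} = a^{2} \left(-4 + a\right)$)
$Z{\left(c,z \right)} = - \frac{128}{27}$ ($Z{\left(c,z \right)} = \left(\frac{4}{3}\right)^{2} \left(-4 + \frac{4}{3}\right) = \frac{16}{9} \left(- \frac{8}{3}\right) = - \frac{128}{27}$)
$\frac{\left(Z{\left(209,-133 \right)} - 8281\right) \frac{1}{-43571 + E{\left(15,-10 \right)}}}{-61838} = \frac{\left(- \frac{128}{27} - 8281\right) \frac{1}{-43571 + 17}}{-61838} = - \frac{223715}{27 \left(-43554\right)} \left(- \frac{1}{61838}\right) = \left(- \frac{223715}{27}\right) \left(- \frac{1}{43554}\right) \left(- \frac{1}{61838}\right) = \frac{223715}{1175958} \left(- \frac{1}{61838}\right) = - \frac{223715}{72718890804}$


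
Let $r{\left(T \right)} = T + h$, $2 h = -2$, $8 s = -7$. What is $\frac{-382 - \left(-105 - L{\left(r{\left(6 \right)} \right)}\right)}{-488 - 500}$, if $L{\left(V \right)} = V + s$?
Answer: $\frac{2183}{7904} \approx 0.27619$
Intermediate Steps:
$s = - \frac{7}{8}$ ($s = \frac{1}{8} \left(-7\right) = - \frac{7}{8} \approx -0.875$)
$h = -1$ ($h = \frac{1}{2} \left(-2\right) = -1$)
$r{\left(T \right)} = -1 + T$ ($r{\left(T \right)} = T - 1 = -1 + T$)
$L{\left(V \right)} = - \frac{7}{8} + V$ ($L{\left(V \right)} = V - \frac{7}{8} = - \frac{7}{8} + V$)
$\frac{-382 - \left(-105 - L{\left(r{\left(6 \right)} \right)}\right)}{-488 - 500} = \frac{-382 + \left(\left(160 + \left(- \frac{7}{8} + \left(-1 + 6\right)\right)\right) - 55\right)}{-488 - 500} = \frac{-382 + \left(\left(160 + \left(- \frac{7}{8} + 5\right)\right) - 55\right)}{-988} = \left(-382 + \left(\left(160 + \frac{33}{8}\right) - 55\right)\right) \left(- \frac{1}{988}\right) = \left(-382 + \left(\frac{1313}{8} - 55\right)\right) \left(- \frac{1}{988}\right) = \left(-382 + \frac{873}{8}\right) \left(- \frac{1}{988}\right) = \left(- \frac{2183}{8}\right) \left(- \frac{1}{988}\right) = \frac{2183}{7904}$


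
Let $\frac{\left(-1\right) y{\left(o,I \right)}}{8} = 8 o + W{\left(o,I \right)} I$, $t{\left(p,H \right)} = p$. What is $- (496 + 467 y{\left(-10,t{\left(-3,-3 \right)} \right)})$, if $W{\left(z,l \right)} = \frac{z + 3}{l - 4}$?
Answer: $-310584$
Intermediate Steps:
$W{\left(z,l \right)} = \frac{3 + z}{-4 + l}$
$y{\left(o,I \right)} = - 64 o - \frac{8 I \left(3 + o\right)}{-4 + I}$ ($y{\left(o,I \right)} = - 8 \left(8 o + \frac{3 + o}{-4 + I} I\right) = - 8 \left(8 o + \frac{I \left(3 + o\right)}{-4 + I}\right) = - 64 o - \frac{8 I \left(3 + o\right)}{-4 + I}$)
$- (496 + 467 y{\left(-10,t{\left(-3,-3 \right)} \right)}) = - (496 + 467 \frac{8 \left(\left(-3\right) \left(-3\right) + 32 \left(-10\right) - \left(-27\right) \left(-10\right)\right)}{-4 - 3}) = - (496 + 467 \frac{8 \left(9 - 320 - 270\right)}{-7}) = - (496 + 467 \cdot 8 \left(- \frac{1}{7}\right) \left(-581\right)) = - (496 + 467 \cdot 664) = - (496 + 310088) = \left(-1\right) 310584 = -310584$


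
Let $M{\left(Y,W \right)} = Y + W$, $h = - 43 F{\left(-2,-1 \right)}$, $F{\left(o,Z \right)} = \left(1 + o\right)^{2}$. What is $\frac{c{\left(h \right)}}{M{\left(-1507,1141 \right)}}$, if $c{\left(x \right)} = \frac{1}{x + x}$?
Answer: $\frac{1}{31476} \approx 3.177 \cdot 10^{-5}$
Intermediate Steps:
$h = -43$ ($h = - 43 \left(1 - 2\right)^{2} = - 43 \left(-1\right)^{2} = \left(-43\right) 1 = -43$)
$M{\left(Y,W \right)} = W + Y$
$c{\left(x \right)} = \frac{1}{2 x}$
$\frac{c{\left(h \right)}}{M{\left(-1507,1141 \right)}} = \frac{\frac{1}{2} \frac{1}{-43}}{1141 - 1507} = \frac{\frac{1}{2} \left(- \frac{1}{43}\right)}{-366} = \left(- \frac{1}{86}\right) \left(- \frac{1}{366}\right) = \frac{1}{31476}$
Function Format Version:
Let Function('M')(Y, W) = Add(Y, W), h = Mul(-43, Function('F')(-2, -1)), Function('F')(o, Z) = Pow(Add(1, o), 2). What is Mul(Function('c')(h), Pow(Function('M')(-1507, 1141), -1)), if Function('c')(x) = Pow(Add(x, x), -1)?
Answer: Rational(1, 31476) ≈ 3.1770e-5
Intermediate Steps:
h = -43 (h = Mul(-43, Pow(Add(1, -2), 2)) = Mul(-43, Pow(-1, 2)) = Mul(-43, 1) = -43)
Function('M')(Y, W) = Add(W, Y)
Function('c')(x) = Mul(Rational(1, 2), Pow(x, -1)) (Function('c')(x) = Pow(Mul(2, x), -1) = Mul(Rational(1, 2), Pow(x, -1)))
Mul(Function('c')(h), Pow(Function('M')(-1507, 1141), -1)) = Mul(Mul(Rational(1, 2), Pow(-43, -1)), Pow(Add(1141, -1507), -1)) = Mul(Mul(Rational(1, 2), Rational(-1, 43)), Pow(-366, -1)) = Mul(Rational(-1, 86), Rational(-1, 366)) = Rational(1, 31476)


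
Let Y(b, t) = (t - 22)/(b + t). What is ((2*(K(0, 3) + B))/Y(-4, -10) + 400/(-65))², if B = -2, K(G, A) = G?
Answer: 168921/2704 ≈ 62.471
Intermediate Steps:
Y(b, t) = (-22 + t)/(b + t)
((2*(K(0, 3) + B))/Y(-4, -10) + 400/(-65))² = ((2*(0 - 2))/(((-22 - 10)/(-4 - 10))) + 400/(-65))² = ((2*(-2))/((-32/(-14))) + 400*(-1/65))² = (-4/((-1/14*(-32))) - 80/13)² = (-4/16/7 - 80/13)² = (-4*7/16 - 80/13)² = (-7/4 - 80/13)² = (-411/52)² = 168921/2704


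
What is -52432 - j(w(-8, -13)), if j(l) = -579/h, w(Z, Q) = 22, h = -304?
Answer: -15939907/304 ≈ -52434.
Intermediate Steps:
j(l) = 579/304 (j(l) = -579/(-304) = -579*(-1/304) = 579/304)
-52432 - j(w(-8, -13)) = -52432 - 1*579/304 = -52432 - 579/304 = -15939907/304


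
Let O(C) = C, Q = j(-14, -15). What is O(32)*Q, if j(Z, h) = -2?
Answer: -64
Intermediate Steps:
Q = -2
O(32)*Q = 32*(-2) = -64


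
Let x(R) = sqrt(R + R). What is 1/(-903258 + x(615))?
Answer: -150543/135979168889 - sqrt(1230)/815875013334 ≈ -1.1071e-6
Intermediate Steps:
x(R) = sqrt(2)*sqrt(R) (x(R) = sqrt(2*R) = sqrt(2)*sqrt(R))
1/(-903258 + x(615)) = 1/(-903258 + sqrt(2)*sqrt(615)) = 1/(-903258 + sqrt(1230))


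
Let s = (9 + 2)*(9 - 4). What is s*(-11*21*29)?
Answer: -368445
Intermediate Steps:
s = 55 (s = 11*5 = 55)
s*(-11*21*29) = 55*(-11*21*29) = 55*(-231*29) = 55*(-6699) = -368445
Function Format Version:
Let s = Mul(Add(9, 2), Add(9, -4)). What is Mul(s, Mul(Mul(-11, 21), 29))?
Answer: -368445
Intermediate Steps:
s = 55 (s = Mul(11, 5) = 55)
Mul(s, Mul(Mul(-11, 21), 29)) = Mul(55, Mul(Mul(-11, 21), 29)) = Mul(55, Mul(-231, 29)) = Mul(55, -6699) = -368445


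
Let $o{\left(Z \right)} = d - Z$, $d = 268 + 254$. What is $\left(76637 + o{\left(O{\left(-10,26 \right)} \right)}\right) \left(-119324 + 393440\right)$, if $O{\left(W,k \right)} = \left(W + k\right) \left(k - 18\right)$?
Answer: $21115429596$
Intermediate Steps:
$d = 522$
$O{\left(W,k \right)} = \left(-18 + k\right) \left(W + k\right)$ ($O{\left(W,k \right)} = \left(W + k\right) \left(-18 + k\right) = \left(-18 + k\right) \left(W + k\right)$)
$o{\left(Z \right)} = 522 - Z$
$\left(76637 + o{\left(O{\left(-10,26 \right)} \right)}\right) \left(-119324 + 393440\right) = \left(76637 - \left(154 - 728 + 180\right)\right) \left(-119324 + 393440\right) = \left(76637 + \left(522 - \left(676 + 180 - 468 - 260\right)\right)\right) 274116 = \left(76637 + \left(522 - 128\right)\right) 274116 = \left(76637 + 394\right) 274116 = 77031 \cdot 274116 = 21115429596$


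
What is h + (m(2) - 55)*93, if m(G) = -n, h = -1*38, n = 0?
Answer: -5153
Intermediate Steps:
h = -38
m(G) = 0 (m(G) = -1*0 = 0)
h + (m(2) - 55)*93 = -38 + (0 - 55)*93 = -38 - 55*93 = -38 - 5115 = -5153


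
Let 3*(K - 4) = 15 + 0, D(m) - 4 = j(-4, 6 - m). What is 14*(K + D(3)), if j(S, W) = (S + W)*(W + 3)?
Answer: 98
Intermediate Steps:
j(S, W) = (3 + W)*(S + W) (j(S, W) = (S + W)*(3 + W) = (3 + W)*(S + W))
D(m) = -14 + m + (6 - m)² (D(m) = 4 + ((6 - m)² + 3*(-4) + 3*(6 - m) - 4*(6 - m)) = 4 + ((6 - m)² - 12 + (18 - 3*m) + (-24 + 4*m)) = 4 + (-18 + m + (6 - m)²) = -14 + m + (6 - m)²)
K = 9 (K = 4 + (15 + 0)/3 = 4 + (⅓)*15 = 4 + 5 = 9)
14*(K + D(3)) = 14*(9 + (-14 + 3 + (-6 + 3)²)) = 14*(9 + (-14 + 3 + (-3)²)) = 14*(9 + (-14 + 3 + 9)) = 14*(9 - 2) = 14*7 = 98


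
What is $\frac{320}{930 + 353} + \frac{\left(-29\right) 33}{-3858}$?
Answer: $\frac{820797}{1649938} \approx 0.49747$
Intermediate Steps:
$\frac{320}{930 + 353} + \frac{\left(-29\right) 33}{-3858} = \frac{320}{1283} - - \frac{319}{1286} = 320 \cdot \frac{1}{1283} + \frac{319}{1286} = \frac{320}{1283} + \frac{319}{1286} = \frac{820797}{1649938}$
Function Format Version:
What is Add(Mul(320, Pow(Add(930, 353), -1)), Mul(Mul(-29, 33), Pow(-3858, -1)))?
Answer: Rational(820797, 1649938) ≈ 0.49747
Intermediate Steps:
Add(Mul(320, Pow(Add(930, 353), -1)), Mul(Mul(-29, 33), Pow(-3858, -1))) = Add(Mul(320, Pow(1283, -1)), Mul(-957, Rational(-1, 3858))) = Add(Mul(320, Rational(1, 1283)), Rational(319, 1286)) = Add(Rational(320, 1283), Rational(319, 1286)) = Rational(820797, 1649938)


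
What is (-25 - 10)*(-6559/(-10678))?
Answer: -229565/10678 ≈ -21.499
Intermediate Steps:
(-25 - 10)*(-6559/(-10678)) = -(-229565)*(-1)/10678 = -35*6559/10678 = -229565/10678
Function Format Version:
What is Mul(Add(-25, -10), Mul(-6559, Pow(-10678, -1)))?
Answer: Rational(-229565, 10678) ≈ -21.499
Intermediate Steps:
Mul(Add(-25, -10), Mul(-6559, Pow(-10678, -1))) = Mul(-35, Mul(-6559, Rational(-1, 10678))) = Mul(-35, Rational(6559, 10678)) = Rational(-229565, 10678)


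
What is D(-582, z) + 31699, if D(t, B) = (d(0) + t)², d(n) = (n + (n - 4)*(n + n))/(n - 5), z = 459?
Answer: 370423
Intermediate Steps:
d(n) = (n + 2*n*(-4 + n))/(-5 + n) (d(n) = (n + (-4 + n)*(2*n))/(-5 + n) = (n + 2*n*(-4 + n))/(-5 + n))
D(t, B) = t² (D(t, B) = (0*(-7 + 2*0)/(-5 + 0) + t)² = (0*(-7 + 0)/(-5) + t)² = (0*(-⅕)*(-7) + t)² = (0 + t)² = t²)
D(-582, z) + 31699 = (-582)² + 31699 = 338724 + 31699 = 370423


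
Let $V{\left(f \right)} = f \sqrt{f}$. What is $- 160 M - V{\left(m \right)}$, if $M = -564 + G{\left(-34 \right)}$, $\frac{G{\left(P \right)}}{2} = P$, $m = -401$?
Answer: $101120 + 401 i \sqrt{401} \approx 1.0112 \cdot 10^{5} + 8030.0 i$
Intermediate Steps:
$G{\left(P \right)} = 2 P$
$M = -632$ ($M = -564 + 2 \left(-34\right) = -564 - 68 = -632$)
$V{\left(f \right)} = f^{\frac{3}{2}}$
$- 160 M - V{\left(m \right)} = \left(-160\right) \left(-632\right) - \left(-401\right)^{\frac{3}{2}} = 101120 - - 401 i \sqrt{401} = 101120 + 401 i \sqrt{401}$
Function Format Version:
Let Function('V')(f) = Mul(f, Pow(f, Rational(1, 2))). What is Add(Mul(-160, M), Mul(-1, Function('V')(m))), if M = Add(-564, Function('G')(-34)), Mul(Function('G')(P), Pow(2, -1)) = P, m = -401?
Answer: Add(101120, Mul(401, I, Pow(401, Rational(1, 2)))) ≈ Add(1.0112e+5, Mul(8030.0, I))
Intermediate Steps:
Function('G')(P) = Mul(2, P)
M = -632 (M = Add(-564, Mul(2, -34)) = Add(-564, -68) = -632)
Function('V')(f) = Pow(f, Rational(3, 2))
Add(Mul(-160, M), Mul(-1, Function('V')(m))) = Add(Mul(-160, -632), Mul(-1, Pow(-401, Rational(3, 2)))) = Add(101120, Mul(-1, Mul(-401, I, Pow(401, Rational(1, 2))))) = Add(101120, Mul(401, I, Pow(401, Rational(1, 2))))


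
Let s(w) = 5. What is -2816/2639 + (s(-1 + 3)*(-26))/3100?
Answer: -907267/818090 ≈ -1.1090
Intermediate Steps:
-2816/2639 + (s(-1 + 3)*(-26))/3100 = -2816/2639 + (5*(-26))/3100 = -2816*1/2639 - 130*1/3100 = -2816/2639 - 13/310 = -907267/818090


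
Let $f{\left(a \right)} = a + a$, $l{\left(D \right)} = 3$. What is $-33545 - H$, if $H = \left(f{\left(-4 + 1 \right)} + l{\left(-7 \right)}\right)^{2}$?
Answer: $-33554$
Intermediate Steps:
$f{\left(a \right)} = 2 a$
$H = 9$ ($H = \left(2 \left(-4 + 1\right) + 3\right)^{2} = \left(2 \left(-3\right) + 3\right)^{2} = \left(-6 + 3\right)^{2} = \left(-3\right)^{2} = 9$)
$-33545 - H = -33545 - 9 = -33554$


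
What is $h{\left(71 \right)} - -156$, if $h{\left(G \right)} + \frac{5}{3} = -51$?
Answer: $\frac{310}{3} \approx 103.33$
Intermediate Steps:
$h{\left(G \right)} = - \frac{158}{3}$ ($h{\left(G \right)} = - \frac{5}{3} - 51 = - \frac{158}{3}$)
$h{\left(71 \right)} - -156 = - \frac{158}{3} - -156 = - \frac{158}{3} + 156 = \frac{310}{3}$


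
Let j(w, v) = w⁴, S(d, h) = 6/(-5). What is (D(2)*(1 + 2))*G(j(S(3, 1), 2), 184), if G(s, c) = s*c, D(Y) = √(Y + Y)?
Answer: 1430784/625 ≈ 2289.3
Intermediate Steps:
S(d, h) = -6/5 (S(d, h) = 6*(-⅕) = -6/5)
D(Y) = √2*√Y (D(Y) = √(2*Y) = √2*√Y)
G(s, c) = c*s
(D(2)*(1 + 2))*G(j(S(3, 1), 2), 184) = ((√2*√2)*(1 + 2))*(184*(-6/5)⁴) = (2*3)*(184*(1296/625)) = 6*(238464/625) = 1430784/625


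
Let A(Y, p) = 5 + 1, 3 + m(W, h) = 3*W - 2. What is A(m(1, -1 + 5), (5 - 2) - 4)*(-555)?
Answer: -3330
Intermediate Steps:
m(W, h) = -5 + 3*W (m(W, h) = -3 + (3*W - 2) = -3 + (-2 + 3*W) = -5 + 3*W)
A(Y, p) = 6
A(m(1, -1 + 5), (5 - 2) - 4)*(-555) = 6*(-555) = -3330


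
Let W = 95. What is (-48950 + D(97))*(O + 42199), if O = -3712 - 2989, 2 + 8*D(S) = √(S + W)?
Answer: -3475271949/2 + 35498*√3 ≈ -1.7376e+9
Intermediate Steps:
D(S) = -¼ + √(95 + S)/8 (D(S) = -¼ + √(S + 95)/8 = -¼ + √(95 + S)/8)
O = -6701
(-48950 + D(97))*(O + 42199) = (-48950 + (-¼ + √(95 + 97)/8))*(-6701 + 42199) = (-48950 + (-¼ + √192/8))*35498 = (-48950 + (-¼ + (8*√3)/8))*35498 = (-48950 + (-¼ + √3))*35498 = (-195801/4 + √3)*35498 = -3475271949/2 + 35498*√3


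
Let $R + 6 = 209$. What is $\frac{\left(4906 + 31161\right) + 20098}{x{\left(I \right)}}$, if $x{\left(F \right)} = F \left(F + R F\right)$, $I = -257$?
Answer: $\frac{56165}{13473996} \approx 0.0041684$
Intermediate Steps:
$R = 203$ ($R = -6 + 209 = 203$)
$x{\left(F \right)} = 204 F^{2}$ ($x{\left(F \right)} = F \left(F + 203 F\right) = F 204 F = 204 F^{2}$)
$\frac{\left(4906 + 31161\right) + 20098}{x{\left(I \right)}} = \frac{\left(4906 + 31161\right) + 20098}{204 \left(-257\right)^{2}} = \frac{36067 + 20098}{204 \cdot 66049} = \frac{56165}{13473996}$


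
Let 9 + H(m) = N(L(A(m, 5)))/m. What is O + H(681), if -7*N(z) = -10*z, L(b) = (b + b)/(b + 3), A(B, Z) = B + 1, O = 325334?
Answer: 212462928403/653079 ≈ 3.2533e+5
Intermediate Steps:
A(B, Z) = 1 + B
L(b) = 2*b/(3 + b) (L(b) = (2*b)/(3 + b) = 2*b/(3 + b))
N(z) = 10*z/7 (N(z) = -(-10)*z/7 = 10*z/7)
H(m) = -9 + 20*(1 + m)/(7*m*(4 + m)) (H(m) = -9 + (10*(2*(1 + m)/(3 + (1 + m)))/7)/m = -9 + (10*(2*(1 + m)/(4 + m))/7)/m = -9 + (20*(1 + m)/(7*(4 + m)))/m = -9 + 20*(1 + m)/(7*m*(4 + m)))
O + H(681) = 325334 + (1/7)*(20 - 232*681 - 63*681**2)/(681*(4 + 681)) = 325334 + (1/7)*(1/681)*(20 - 157992 - 63*463761)/685 = 325334 + (1/7)*(1/681)*(1/685)*(20 - 157992 - 29216943) = 325334 + (1/7)*(1/681)*(1/685)*(-29374915) = 325334 - 5874983/653079 = 212462928403/653079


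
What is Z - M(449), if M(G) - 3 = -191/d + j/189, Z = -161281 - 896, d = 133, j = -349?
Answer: -83196656/513 ≈ -1.6218e+5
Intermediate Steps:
Z = -162177
M(G) = -145/513 (M(G) = 3 + (-191/133 - 349/189) = 3 - 1684/513 = -145/513)
Z - M(449) = -162177 - 1*(-145/513) = -162177 + 145/513 = -83196656/513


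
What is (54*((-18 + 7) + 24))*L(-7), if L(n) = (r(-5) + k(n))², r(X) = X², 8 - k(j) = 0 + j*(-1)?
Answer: 474552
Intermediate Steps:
k(j) = 8 + j (k(j) = 8 - (0 + j*(-1)) = 8 - (0 - j) = 8 - (-1)*j = 8 + j)
L(n) = (33 + n)² (L(n) = ((-5)² + (8 + n))² = (25 + (8 + n))² = (33 + n)²)
(54*((-18 + 7) + 24))*L(-7) = (54*((-18 + 7) + 24))*(33 - 7)² = (54*(-11 + 24))*26² = (54*13)*676 = 702*676 = 474552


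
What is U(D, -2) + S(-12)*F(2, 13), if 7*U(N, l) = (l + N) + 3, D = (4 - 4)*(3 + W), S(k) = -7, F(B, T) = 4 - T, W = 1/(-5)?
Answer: 442/7 ≈ 63.143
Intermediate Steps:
W = -1/5 ≈ -0.20000
D = 0 (D = (4 - 4)*(3 - 1/5) = 0*(14/5) = 0)
U(N, l) = 3/7 + N/7 + l/7 (U(N, l) = ((l + N) + 3)/7 = ((N + l) + 3)/7 = (3 + N + l)/7 = 3/7 + N/7 + l/7)
U(D, -2) + S(-12)*F(2, 13) = (3/7 + (1/7)*0 + (1/7)*(-2)) - 7*(4 - 1*13) = (3/7 + 0 - 2/7) - 7*(4 - 13) = 1/7 - 7*(-9) = 1/7 + 63 = 442/7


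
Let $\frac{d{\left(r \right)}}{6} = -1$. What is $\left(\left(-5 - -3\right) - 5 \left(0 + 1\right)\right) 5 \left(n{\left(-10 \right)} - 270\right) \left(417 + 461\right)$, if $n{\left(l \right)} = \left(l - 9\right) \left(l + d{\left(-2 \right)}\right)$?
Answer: $-1044820$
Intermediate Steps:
$d{\left(r \right)} = -6$ ($d{\left(r \right)} = 6 \left(-1\right) = -6$)
$n{\left(l \right)} = \left(-9 + l\right) \left(-6 + l\right)$ ($n{\left(l \right)} = \left(l - 9\right) \left(l - 6\right) = \left(-9 + l\right) \left(-6 + l\right)$)
$\left(\left(-5 - -3\right) - 5 \left(0 + 1\right)\right) 5 \left(n{\left(-10 \right)} - 270\right) \left(417 + 461\right) = \left(\left(-5 - -3\right) - 5 \left(0 + 1\right)\right) 5 \left(\left(54 + \left(-10\right)^{2} - -150\right) - 270\right) \left(417 + 461\right) = \left(\left(-5 + 3\right) - 5\right) 5 \left(\left(54 + 100 + 150\right) - 270\right) 878 = \left(-2 - 5\right) 5 \left(304 - 270\right) 878 = \left(-7\right) 5 \cdot 34 \cdot 878 = \left(-35\right) 29852 = -1044820$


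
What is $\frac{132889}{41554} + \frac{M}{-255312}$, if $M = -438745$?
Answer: $\frac{26079883049}{5304617424} \approx 4.9165$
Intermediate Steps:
$\frac{132889}{41554} + \frac{M}{-255312} = \frac{132889}{41554} - \frac{438745}{-255312} = 132889 \cdot \frac{1}{41554} - - \frac{438745}{255312} = \frac{132889}{41554} + \frac{438745}{255312} = \frac{26079883049}{5304617424}$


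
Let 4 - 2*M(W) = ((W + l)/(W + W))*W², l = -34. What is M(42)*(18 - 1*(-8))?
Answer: -2132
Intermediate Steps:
M(W) = 2 - W*(-34 + W)/4 (M(W) = 2 - (W - 34)/(W + W)*W²/2 = 2 - (-34 + W)/((2*W))*W²/2 = 2 - (-34 + W)*(1/(2*W))*W²/2 = 2 - (-34 + W)/(2*W)*W²/2 = 2 - W*(-34 + W)/4)
M(42)*(18 - 1*(-8)) = (2 - ¼*42² + (17/2)*42)*(18 - 1*(-8)) = (2 - ¼*1764 + 357)*(18 + 8) = (2 - 441 + 357)*26 = -82*26 = -2132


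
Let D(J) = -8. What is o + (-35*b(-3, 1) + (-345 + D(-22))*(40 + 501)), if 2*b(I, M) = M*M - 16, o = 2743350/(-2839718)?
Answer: -541566782989/2839718 ≈ -1.9071e+5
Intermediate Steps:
o = -1371675/1419859 (o = 2743350*(-1/2839718) = -1371675/1419859 ≈ -0.96606)
b(I, M) = -8 + M²/2 (b(I, M) = (M*M - 16)/2 = (M² - 16)/2 = (-16 + M²)/2 = -8 + M²/2)
o + (-35*b(-3, 1) + (-345 + D(-22))*(40 + 501)) = -1371675/1419859 + (-35*(-8 + (½)*1²) + (-345 - 8)*(40 + 501)) = -1371675/1419859 + (-35*(-8 + (½)*1) - 353*541) = -1371675/1419859 + (-35*(-8 + ½) - 190973) = -1371675/1419859 + (-35*(-15/2) - 190973) = -1371675/1419859 + (525/2 - 190973) = -1371675/1419859 - 381421/2 = -541566782989/2839718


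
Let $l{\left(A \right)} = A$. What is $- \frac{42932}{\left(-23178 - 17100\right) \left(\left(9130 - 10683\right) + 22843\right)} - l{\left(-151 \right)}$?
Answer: $\frac{32371338638}{214379655} \approx 151.0$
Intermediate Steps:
$- \frac{42932}{\left(-23178 - 17100\right) \left(\left(9130 - 10683\right) + 22843\right)} - l{\left(-151 \right)} = - \frac{42932}{\left(-23178 - 17100\right) \left(\left(9130 - 10683\right) + 22843\right)} - -151 = - \frac{42932}{\left(-40278\right) \left(-1553 + 22843\right)} + 151 = - \frac{42932}{\left(-40278\right) 21290} + 151 = - \frac{42932}{-857518620} + 151 = \left(-42932\right) \left(- \frac{1}{857518620}\right) + 151 = \frac{10733}{214379655} + 151 = \frac{32371338638}{214379655}$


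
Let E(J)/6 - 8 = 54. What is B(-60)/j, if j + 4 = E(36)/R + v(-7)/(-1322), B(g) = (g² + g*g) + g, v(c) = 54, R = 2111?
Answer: -9962948940/5392589 ≈ -1847.5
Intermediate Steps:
E(J) = 372 (E(J) = 48 + 6*54 = 48 + 324 = 372)
B(g) = g + 2*g² (B(g) = (g² + g²) + g = 2*g² + g = g + 2*g²)
j = -5392589/1395371 (j = -4 + (372/2111 + 54/(-1322)) = -4 + (372*(1/2111) + 54*(-1/1322)) = -4 + (372/2111 - 27/661) = -4 + 188895/1395371 = -5392589/1395371 ≈ -3.8646)
B(-60)/j = (-60*(1 + 2*(-60)))/(-5392589/1395371) = -60*(1 - 120)*(-1395371/5392589) = -60*(-119)*(-1395371/5392589) = 7140*(-1395371/5392589) = -9962948940/5392589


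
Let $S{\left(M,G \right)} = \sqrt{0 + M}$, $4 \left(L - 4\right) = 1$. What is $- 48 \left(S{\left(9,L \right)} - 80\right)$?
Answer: $3696$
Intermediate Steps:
$L = \frac{17}{4}$ ($L = 4 + \frac{1}{4} \cdot 1 = 4 + \frac{1}{4} = \frac{17}{4} \approx 4.25$)
$S{\left(M,G \right)} = \sqrt{M}$
$- 48 \left(S{\left(9,L \right)} - 80\right) = - 48 \left(\sqrt{9} - 80\right) = - 48 \left(3 - 80\right) = \left(-48\right) \left(-77\right) = 3696$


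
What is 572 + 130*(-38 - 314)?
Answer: -45188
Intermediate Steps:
572 + 130*(-38 - 314) = 572 + 130*(-352) = 572 - 45760 = -45188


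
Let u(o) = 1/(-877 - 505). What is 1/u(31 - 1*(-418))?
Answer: -1382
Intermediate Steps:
u(o) = -1/1382 (u(o) = 1/(-1382) = -1/1382)
1/u(31 - 1*(-418)) = 1/(-1/1382) = -1382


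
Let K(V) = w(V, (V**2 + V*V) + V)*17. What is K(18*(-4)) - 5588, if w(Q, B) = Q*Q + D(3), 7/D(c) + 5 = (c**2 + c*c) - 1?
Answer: 990599/12 ≈ 82550.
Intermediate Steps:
D(c) = 7/(-6 + 2*c**2) (D(c) = 7/(-5 + ((c**2 + c*c) - 1)) = 7/(-5 + ((c**2 + c**2) - 1)) = 7/(-5 + (2*c**2 - 1)) = 7/(-5 + (-1 + 2*c**2)) = 7/(-6 + 2*c**2))
w(Q, B) = 7/12 + Q**2 (w(Q, B) = Q*Q + 7/(2*(-3 + 3**2)) = Q**2 + 7/(2*(-3 + 9)) = Q**2 + (7/2)/6 = Q**2 + (7/2)*(1/6) = Q**2 + 7/12 = 7/12 + Q**2)
K(V) = 119/12 + 17*V**2 (K(V) = (7/12 + V**2)*17 = 119/12 + 17*V**2)
K(18*(-4)) - 5588 = (119/12 + 17*(18*(-4))**2) - 5588 = (119/12 + 17*(-72)**2) - 5588 = (119/12 + 17*5184) - 5588 = (119/12 + 88128) - 5588 = 1057655/12 - 5588 = 990599/12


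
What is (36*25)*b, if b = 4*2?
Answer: 7200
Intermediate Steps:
b = 8
(36*25)*b = (36*25)*8 = 900*8 = 7200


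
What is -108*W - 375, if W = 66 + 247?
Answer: -34179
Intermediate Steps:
W = 313
-108*W - 375 = -108*313 - 375 = -33804 - 375 = -34179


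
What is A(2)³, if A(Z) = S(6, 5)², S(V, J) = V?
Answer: 46656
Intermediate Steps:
A(Z) = 36 (A(Z) = 6² = 36)
A(2)³ = 36³ = 46656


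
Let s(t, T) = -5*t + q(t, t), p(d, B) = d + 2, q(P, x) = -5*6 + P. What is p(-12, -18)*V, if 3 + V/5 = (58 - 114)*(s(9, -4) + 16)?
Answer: -139850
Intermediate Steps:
q(P, x) = -30 + P
p(d, B) = 2 + d
s(t, T) = -30 - 4*t (s(t, T) = -5*t + (-30 + t) = -30 - 4*t)
V = 13985 (V = -15 + 5*((58 - 114)*((-30 - 4*9) + 16)) = -15 + 5*(-56*((-30 - 36) + 16)) = -15 + 5*(-56*(-66 + 16)) = -15 + 5*(-56*(-50)) = -15 + 5*2800 = -15 + 14000 = 13985)
p(-12, -18)*V = (2 - 12)*13985 = -10*13985 = -139850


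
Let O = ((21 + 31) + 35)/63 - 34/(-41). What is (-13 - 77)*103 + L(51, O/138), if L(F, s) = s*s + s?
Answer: -130871008007417/14117717124 ≈ -9270.0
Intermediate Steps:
O = 1903/861 (O = (52 + 35)*(1/63) - 34*(-1/41) = 87*(1/63) + 34/41 = 29/21 + 34/41 = 1903/861 ≈ 2.2102)
L(F, s) = s + s² (L(F, s) = s² + s = s + s²)
(-13 - 77)*103 + L(51, O/138) = (-13 - 77)*103 + ((1903/861)/138)*(1 + (1903/861)/138) = -90*103 + ((1903/861)*(1/138))*(1 + (1903/861)*(1/138)) = -9270 + 1903*(1 + 1903/118818)/118818 = -9270 + (1903/118818)*(120721/118818) = -9270 + 229732063/14117717124 = -130871008007417/14117717124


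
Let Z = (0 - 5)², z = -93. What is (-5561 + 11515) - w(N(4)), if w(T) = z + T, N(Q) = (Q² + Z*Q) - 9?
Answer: 5940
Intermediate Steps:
Z = 25 (Z = (-5)² = 25)
N(Q) = -9 + Q² + 25*Q (N(Q) = (Q² + 25*Q) - 9 = -9 + Q² + 25*Q)
w(T) = -93 + T
(-5561 + 11515) - w(N(4)) = (-5561 + 11515) - (-93 + (-9 + 4² + 25*4)) = 5954 - (-93 + (-9 + 16 + 100)) = 5954 - (-93 + 107) = 5954 - 1*14 = 5954 - 14 = 5940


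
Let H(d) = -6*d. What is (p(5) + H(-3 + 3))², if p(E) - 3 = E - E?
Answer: 9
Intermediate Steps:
p(E) = 3 (p(E) = 3 + (E - E) = 3 + 0 = 3)
(p(5) + H(-3 + 3))² = (3 - 6*(-3 + 3))² = (3 - 6*0)² = (3 + 0)² = 3² = 9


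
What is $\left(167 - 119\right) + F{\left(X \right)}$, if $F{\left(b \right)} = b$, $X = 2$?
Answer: $50$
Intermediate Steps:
$\left(167 - 119\right) + F{\left(X \right)} = \left(167 - 119\right) + 2 = 48 + 2 = 50$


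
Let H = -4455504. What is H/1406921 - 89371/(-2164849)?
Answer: -9519755442205/3045771519929 ≈ -3.1256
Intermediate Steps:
H/1406921 - 89371/(-2164849) = -4455504/1406921 - 89371/(-2164849) = -4455504*1/1406921 - 89371*(-1/2164849) = -4455504/1406921 + 89371/2164849 = -9519755442205/3045771519929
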